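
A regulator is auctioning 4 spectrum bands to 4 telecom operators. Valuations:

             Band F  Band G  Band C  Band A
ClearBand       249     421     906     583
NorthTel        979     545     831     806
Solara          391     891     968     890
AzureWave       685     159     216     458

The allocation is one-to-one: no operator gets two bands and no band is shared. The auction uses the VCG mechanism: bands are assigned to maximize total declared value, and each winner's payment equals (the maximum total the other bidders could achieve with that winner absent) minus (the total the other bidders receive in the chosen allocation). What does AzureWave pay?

Efficient allocation: ClearBand→Band C ($906M), NorthTel→Band A ($806M), Solara→Band G ($891M), AzureWave→Band F ($685M); total welfare W = $3288M.
AzureWave receives Band F at value $685M, so the others get W − 685 = $2603M.
Without AzureWave: best allocation of the remaining 3 bidders over all 4 bands is ClearBand→Band C ($906M), NorthTel→Band F ($979M), Solara→Band G ($891M), total $2776M.
VCG payment = (others' best without AzureWave) − (others' welfare with AzureWave) = 2776 − 2603 = $173M.

AzureWave pays $173M.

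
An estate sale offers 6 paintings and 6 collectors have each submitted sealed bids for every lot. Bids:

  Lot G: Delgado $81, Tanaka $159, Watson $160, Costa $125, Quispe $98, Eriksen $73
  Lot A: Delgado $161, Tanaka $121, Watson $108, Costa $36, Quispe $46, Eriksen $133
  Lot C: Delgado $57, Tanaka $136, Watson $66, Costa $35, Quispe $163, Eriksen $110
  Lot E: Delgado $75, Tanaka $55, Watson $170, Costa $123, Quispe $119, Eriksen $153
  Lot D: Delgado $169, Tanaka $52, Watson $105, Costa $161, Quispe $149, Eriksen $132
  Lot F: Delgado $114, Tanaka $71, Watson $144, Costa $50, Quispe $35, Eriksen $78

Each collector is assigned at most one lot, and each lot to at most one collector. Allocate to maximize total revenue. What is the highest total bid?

Max total: $941

Optimal: Delgado→Lot A ($161), Tanaka→Lot G ($159), Watson→Lot F ($144), Costa→Lot D ($161), Quispe→Lot C ($163), Eriksen→Lot E ($153) — total 161+159+144+161+163+153 = $941.
Row-greedy (each collector in turn takes its best remaining lot) gives $844, worse by 97.
No other one-to-one assignment exceeds $941.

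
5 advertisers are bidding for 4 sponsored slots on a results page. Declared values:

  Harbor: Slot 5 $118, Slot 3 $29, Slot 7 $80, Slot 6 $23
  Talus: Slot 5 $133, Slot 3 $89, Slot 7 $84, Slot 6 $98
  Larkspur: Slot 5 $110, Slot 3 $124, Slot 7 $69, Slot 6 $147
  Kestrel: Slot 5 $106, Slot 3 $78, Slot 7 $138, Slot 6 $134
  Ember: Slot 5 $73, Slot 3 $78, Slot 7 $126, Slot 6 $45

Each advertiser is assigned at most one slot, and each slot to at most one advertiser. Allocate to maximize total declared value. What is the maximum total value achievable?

Max total: $517

Optimal: Talus→Slot 5 ($133), Larkspur→Slot 3 ($124), Ember→Slot 7 ($126), Kestrel→Slot 6 ($134) — total 133+124+126+134 = $517.
Max-entry greedy (repeatedly take the single best remaining cell) gives $496, worse by 21.
Next-best assignment: Harbor→Slot 5, Larkspur→Slot 3, Ember→Slot 7, Kestrel→Slot 6 = $502.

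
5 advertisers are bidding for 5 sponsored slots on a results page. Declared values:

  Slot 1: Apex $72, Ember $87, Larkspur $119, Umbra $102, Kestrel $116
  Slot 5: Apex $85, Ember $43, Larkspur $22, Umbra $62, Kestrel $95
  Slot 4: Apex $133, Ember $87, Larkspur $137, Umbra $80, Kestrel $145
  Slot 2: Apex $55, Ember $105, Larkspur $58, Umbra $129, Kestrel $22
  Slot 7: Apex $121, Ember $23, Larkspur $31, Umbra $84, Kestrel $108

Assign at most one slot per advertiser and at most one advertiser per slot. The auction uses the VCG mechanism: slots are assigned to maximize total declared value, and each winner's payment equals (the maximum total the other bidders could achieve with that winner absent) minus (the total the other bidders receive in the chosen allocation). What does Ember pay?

Efficient allocation: Apex→Slot 7 ($121), Ember→Slot 1 ($87), Larkspur→Slot 4 ($137), Umbra→Slot 2 ($129), Kestrel→Slot 5 ($95); total welfare W = $569.
Ember receives Slot 1 at value $87, so the others get W − 87 = $482.
Without Ember: best allocation of the remaining 4 bidders over all 5 slots is Apex→Slot 7 ($121), Larkspur→Slot 1 ($119), Umbra→Slot 2 ($129), Kestrel→Slot 4 ($145), total $514.
VCG payment = (others' best without Ember) − (others' welfare with Ember) = 514 − 482 = $32.

Ember pays $32.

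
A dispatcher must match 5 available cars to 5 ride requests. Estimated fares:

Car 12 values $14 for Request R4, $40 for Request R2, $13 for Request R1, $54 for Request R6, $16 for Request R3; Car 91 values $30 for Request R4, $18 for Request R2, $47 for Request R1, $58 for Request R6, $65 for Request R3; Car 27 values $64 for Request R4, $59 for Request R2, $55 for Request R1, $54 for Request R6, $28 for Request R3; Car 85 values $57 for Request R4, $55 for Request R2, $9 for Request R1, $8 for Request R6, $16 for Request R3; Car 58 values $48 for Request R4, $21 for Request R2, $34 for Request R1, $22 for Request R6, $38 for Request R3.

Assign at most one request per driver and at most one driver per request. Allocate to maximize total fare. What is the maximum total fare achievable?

Optimal: Car 12→Request R6 ($54), Car 91→Request R3 ($65), Car 27→Request R1 ($55), Car 85→Request R2 ($55), Car 58→Request R4 ($48) — total 54+65+55+55+48 = $277.
Max-entry greedy (repeatedly take the single best remaining cell) gives $272, worse by 5.
Checked against all permutations: $277 is optimal.

Maximum total: $277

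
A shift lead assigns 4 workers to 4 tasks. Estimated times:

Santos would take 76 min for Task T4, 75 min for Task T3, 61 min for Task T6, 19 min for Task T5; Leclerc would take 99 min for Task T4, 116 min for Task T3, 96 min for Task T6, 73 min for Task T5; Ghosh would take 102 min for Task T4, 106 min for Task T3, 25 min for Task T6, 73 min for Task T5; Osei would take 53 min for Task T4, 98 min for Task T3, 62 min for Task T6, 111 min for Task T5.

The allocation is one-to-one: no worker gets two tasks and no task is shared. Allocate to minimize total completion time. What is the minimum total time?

This is a one-to-one assignment (minimum-cost bipartite matching).
Optimal: Santos→Task T5 (19 min), Leclerc→Task T3 (116 min), Ghosh→Task T6 (25 min), Osei→Task T4 (53 min) — total 19+116+25+53 = 213 min.
Column-greedy (each task in turn goes to its cheapest remaining worker) gives 226 min, worse by 13.
Next-best assignment: Santos→Task T3, Leclerc→Task T5, Ghosh→Task T6, Osei→Task T4 = 226 min.

Minimum total: 213 min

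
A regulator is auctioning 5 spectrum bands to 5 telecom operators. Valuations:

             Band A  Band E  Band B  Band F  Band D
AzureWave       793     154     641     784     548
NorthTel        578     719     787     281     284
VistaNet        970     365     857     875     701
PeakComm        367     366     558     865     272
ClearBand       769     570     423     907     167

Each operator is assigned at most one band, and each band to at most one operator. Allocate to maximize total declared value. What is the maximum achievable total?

Maximum total: $3758M

Treat this as an assignment problem: match each operator to one band.
Optimal: AzureWave→Band D ($548M), NorthTel→Band E ($719M), VistaNet→Band B ($857M), PeakComm→Band F ($865M), ClearBand→Band A ($769M) — total 548+719+857+865+769 = $3758M.
Column-greedy (each band in turn goes to its best remaining operator) gives $3509M, worse by 249.
Next-best assignment: AzureWave→Band D, NorthTel→Band B, VistaNet→Band A, PeakComm→Band F, ClearBand→Band E = $3740M.
Swapping PeakComm↔ClearBand (PeakComm→Band A $367M, ClearBand→Band F $907M) loses 360.
No other one-to-one assignment exceeds $3758M.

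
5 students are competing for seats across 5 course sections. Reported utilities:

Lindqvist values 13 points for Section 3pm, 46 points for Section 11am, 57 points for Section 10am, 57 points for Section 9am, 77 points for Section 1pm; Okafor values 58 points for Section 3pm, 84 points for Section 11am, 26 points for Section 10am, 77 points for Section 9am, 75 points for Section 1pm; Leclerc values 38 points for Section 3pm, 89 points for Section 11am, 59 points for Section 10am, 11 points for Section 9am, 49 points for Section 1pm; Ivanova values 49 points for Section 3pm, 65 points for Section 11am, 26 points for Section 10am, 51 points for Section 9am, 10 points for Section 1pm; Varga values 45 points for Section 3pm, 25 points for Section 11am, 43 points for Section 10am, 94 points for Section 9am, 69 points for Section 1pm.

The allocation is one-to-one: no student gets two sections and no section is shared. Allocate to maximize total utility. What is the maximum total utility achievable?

Maximum total: 364 points

This is the linear assignment problem.
Optimal: Lindqvist→Section 10am (57 points), Okafor→Section 1pm (75 points), Leclerc→Section 11am (89 points), Ivanova→Section 3pm (49 points), Varga→Section 9am (94 points) — total 57+75+89+49+94 = 364 points.
Max-entry greedy (repeatedly take the single best remaining cell) gives 344 points, worse by 20.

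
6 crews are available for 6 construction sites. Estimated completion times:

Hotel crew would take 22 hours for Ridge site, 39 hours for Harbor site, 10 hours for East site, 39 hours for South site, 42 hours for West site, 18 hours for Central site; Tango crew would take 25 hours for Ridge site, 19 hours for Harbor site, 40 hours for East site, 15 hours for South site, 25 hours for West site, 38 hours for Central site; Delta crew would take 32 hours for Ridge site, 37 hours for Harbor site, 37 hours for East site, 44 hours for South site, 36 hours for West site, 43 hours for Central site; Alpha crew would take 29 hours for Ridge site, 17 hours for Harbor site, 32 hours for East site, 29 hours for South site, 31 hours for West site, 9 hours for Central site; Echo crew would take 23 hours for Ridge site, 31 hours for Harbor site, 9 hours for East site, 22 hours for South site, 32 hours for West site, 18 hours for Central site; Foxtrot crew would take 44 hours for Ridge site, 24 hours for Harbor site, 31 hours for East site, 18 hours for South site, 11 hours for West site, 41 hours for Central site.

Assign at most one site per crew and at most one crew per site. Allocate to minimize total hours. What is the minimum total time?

Optimal: Hotel crew→Central site (18 hours), Tango crew→South site (15 hours), Delta crew→Ridge site (32 hours), Alpha crew→Harbor site (17 hours), Echo crew→East site (9 hours), Foxtrot crew→West site (11 hours) — total 18+15+32+17+9+11 = 102 hours.
Min-entry greedy (repeatedly take the single cheapest remaining cell) gives 103 hours, worse by 1.
Next-best assignment: Hotel crew→Ridge site, Tango crew→South site, Delta crew→Harbor site, Alpha crew→Central site, Echo crew→East site, Foxtrot crew→West site = 103 hours.

Minimum total: 102 hours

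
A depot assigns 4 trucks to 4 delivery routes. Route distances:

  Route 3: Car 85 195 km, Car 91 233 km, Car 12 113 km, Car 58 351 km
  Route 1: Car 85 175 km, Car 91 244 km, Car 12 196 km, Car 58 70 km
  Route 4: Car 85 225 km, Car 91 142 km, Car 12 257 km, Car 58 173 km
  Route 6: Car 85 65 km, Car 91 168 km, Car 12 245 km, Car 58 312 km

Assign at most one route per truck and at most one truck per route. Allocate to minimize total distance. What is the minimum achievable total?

Treat this as an assignment problem: match each truck to one route.
Optimal: Car 85→Route 6 (65 km), Car 91→Route 4 (142 km), Car 12→Route 3 (113 km), Car 58→Route 1 (70 km) — total 65+142+113+70 = 390 km.
Next-best assignment: Car 85→Route 4, Car 91→Route 6, Car 12→Route 3, Car 58→Route 1 = 576 km.
Swapping Car 91↔Car 58 (Car 91→Route 1 244 km, Car 58→Route 4 173 km) adds 205.
Every other assignment is strictly worse.

Min total: 390 km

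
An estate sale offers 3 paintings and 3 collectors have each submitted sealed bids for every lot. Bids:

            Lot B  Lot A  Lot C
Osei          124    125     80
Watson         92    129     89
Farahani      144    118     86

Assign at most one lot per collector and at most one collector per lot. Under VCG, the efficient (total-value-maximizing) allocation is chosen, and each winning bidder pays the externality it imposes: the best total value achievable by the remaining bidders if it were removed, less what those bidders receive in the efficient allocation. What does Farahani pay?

Farahani pays $39.

Efficient allocation: Osei→Lot A ($125), Watson→Lot C ($89), Farahani→Lot B ($144); total welfare W = $358.
Farahani receives Lot B at value $144, so the others get W − 144 = $214.
Without Farahani: best allocation of the remaining 2 bidders over all 3 lots is Osei→Lot B ($124), Watson→Lot A ($129), total $253.
VCG payment = (others' best without Farahani) − (others' welfare with Farahani) = 253 − 214 = $39.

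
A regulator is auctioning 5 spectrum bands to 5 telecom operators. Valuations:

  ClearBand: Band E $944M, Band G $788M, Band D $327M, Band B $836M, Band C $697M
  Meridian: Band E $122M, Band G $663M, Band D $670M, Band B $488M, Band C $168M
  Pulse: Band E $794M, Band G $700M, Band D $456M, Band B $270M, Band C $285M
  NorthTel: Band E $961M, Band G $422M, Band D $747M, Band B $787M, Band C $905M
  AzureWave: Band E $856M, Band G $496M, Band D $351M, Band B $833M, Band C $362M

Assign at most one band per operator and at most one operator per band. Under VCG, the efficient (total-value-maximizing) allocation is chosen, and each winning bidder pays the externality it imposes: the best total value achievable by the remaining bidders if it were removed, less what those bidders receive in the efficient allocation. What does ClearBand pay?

ClearBand pays $94M.

Efficient allocation: ClearBand→Band E ($944M), Meridian→Band D ($670M), Pulse→Band G ($700M), NorthTel→Band C ($905M), AzureWave→Band B ($833M); total welfare W = $4052M.
ClearBand receives Band E at value $944M, so the others get W − 944 = $3108M.
Without ClearBand: best allocation of the remaining 4 bidders over all 5 bands is Meridian→Band D ($670M), Pulse→Band E ($794M), NorthTel→Band C ($905M), AzureWave→Band B ($833M), total $3202M.
VCG payment = (others' best without ClearBand) − (others' welfare with ClearBand) = 3202 − 3108 = $94M.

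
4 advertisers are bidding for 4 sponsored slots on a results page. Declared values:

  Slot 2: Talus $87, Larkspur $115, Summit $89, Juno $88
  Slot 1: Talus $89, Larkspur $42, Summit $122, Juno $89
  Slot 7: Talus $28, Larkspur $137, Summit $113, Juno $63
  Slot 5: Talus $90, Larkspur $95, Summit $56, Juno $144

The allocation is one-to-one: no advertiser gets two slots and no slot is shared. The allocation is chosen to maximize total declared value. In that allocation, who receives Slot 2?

Talus receives Slot 2.

This is a one-to-one assignment (maximum-weight bipartite matching).
Optimal: Talus→Slot 2 ($87), Larkspur→Slot 7 ($137), Summit→Slot 1 ($122), Juno→Slot 5 ($144) — total 87+137+122+144 = $490.
Row-greedy (each advertiser in turn takes its best remaining slot) gives $437, worse by 53.
Next-best assignment: Talus→Slot 1, Larkspur→Slot 2, Summit→Slot 7, Juno→Slot 5 = $461.
Talus's own top slot is Slot 5 ($90), but forcing Talus→Slot 5 and reassigning the rest optimally gives only $437 — worse by 53.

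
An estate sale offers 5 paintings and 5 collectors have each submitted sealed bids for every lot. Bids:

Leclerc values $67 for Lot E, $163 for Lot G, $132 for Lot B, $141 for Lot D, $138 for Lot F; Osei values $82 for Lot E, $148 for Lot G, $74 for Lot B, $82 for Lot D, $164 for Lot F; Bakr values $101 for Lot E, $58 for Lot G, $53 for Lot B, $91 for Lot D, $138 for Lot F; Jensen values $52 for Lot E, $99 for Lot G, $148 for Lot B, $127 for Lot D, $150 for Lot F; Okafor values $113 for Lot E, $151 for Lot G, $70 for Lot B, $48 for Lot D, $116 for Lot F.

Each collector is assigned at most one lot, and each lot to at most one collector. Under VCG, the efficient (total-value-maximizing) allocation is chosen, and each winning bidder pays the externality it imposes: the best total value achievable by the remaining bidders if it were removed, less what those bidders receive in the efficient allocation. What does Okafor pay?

Efficient allocation: Leclerc→Lot D ($141), Osei→Lot F ($164), Bakr→Lot E ($101), Jensen→Lot B ($148), Okafor→Lot G ($151); total welfare W = $705.
Okafor receives Lot G at value $151, so the others get W − 151 = $554.
Without Okafor: best allocation of the remaining 4 bidders over all 5 lots is Leclerc→Lot G ($163), Osei→Lot F ($164), Bakr→Lot E ($101), Jensen→Lot B ($148), total $576.
VCG payment = (others' best without Okafor) − (others' welfare with Okafor) = 576 − 554 = $22.

Okafor pays $22.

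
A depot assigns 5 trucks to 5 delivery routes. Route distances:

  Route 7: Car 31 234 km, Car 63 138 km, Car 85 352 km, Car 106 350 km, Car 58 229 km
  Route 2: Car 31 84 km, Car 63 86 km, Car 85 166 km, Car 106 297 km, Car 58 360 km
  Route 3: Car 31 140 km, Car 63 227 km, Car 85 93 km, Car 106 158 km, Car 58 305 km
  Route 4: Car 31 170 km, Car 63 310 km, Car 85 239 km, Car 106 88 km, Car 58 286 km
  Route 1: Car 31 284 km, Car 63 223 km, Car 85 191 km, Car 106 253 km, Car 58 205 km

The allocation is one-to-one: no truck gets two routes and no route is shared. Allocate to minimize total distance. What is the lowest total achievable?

Min total: 608 km

Optimal: Car 31→Route 2 (84 km), Car 63→Route 7 (138 km), Car 85→Route 3 (93 km), Car 106→Route 4 (88 km), Car 58→Route 1 (205 km) — total 84+138+93+88+205 = 608 km.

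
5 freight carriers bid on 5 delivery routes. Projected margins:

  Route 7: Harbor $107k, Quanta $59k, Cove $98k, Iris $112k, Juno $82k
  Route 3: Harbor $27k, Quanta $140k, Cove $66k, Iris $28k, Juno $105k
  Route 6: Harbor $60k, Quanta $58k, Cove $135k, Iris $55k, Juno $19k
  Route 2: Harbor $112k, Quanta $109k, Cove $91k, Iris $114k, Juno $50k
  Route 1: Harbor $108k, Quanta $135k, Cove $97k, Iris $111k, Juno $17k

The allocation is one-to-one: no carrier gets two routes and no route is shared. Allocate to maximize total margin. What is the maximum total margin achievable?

Optimal: Harbor→Route 2 ($112k), Quanta→Route 1 ($135k), Cove→Route 6 ($135k), Iris→Route 7 ($112k), Juno→Route 3 ($105k) — total 112+135+135+112+105 = $599k.
Column-greedy (each route in turn goes to its best remaining carrier) gives $516k, worse by 83.
Every other assignment is strictly worse.

Max total: $599k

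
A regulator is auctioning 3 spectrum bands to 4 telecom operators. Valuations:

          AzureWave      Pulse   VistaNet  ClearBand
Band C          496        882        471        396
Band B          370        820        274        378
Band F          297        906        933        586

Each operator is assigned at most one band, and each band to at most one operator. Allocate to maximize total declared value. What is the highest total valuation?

Optimal: AzureWave→Band C ($496M), Pulse→Band B ($820M), VistaNet→Band F ($933M) — total 496+820+933 = $2249M.
Column-greedy (each band in turn goes to its best remaining operator) gives $2193M, worse by 56.
Next-best assignment: Pulse→Band C, ClearBand→Band B, VistaNet→Band F = $2193M.
Swapping Pulse↔VistaNet (Pulse→Band F $906M, VistaNet→Band B $274M) loses 573.

Maximum total: $2249M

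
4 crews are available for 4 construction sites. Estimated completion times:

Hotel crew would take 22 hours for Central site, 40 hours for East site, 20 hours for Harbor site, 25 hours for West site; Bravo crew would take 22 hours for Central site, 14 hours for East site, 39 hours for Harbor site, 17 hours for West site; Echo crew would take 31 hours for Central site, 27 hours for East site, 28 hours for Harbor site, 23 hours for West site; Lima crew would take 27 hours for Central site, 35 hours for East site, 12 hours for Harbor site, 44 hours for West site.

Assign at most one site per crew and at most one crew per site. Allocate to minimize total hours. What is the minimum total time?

Minimum total: 71 hours

Optimal: Hotel crew→Central site (22 hours), Bravo crew→East site (14 hours), Echo crew→West site (23 hours), Lima crew→Harbor site (12 hours) — total 22+14+23+12 = 71 hours.
Row-greedy (each crew in turn takes its cheapest remaining site) gives 84 hours, worse by 13.
Next-best assignment: Hotel crew→Central site, Bravo crew→West site, Echo crew→East site, Lima crew→Harbor site = 78 hours.
Swapping Bravo crew↔Lima crew (Bravo crew→Harbor site 39 hours, Lima crew→East site 35 hours) adds 48.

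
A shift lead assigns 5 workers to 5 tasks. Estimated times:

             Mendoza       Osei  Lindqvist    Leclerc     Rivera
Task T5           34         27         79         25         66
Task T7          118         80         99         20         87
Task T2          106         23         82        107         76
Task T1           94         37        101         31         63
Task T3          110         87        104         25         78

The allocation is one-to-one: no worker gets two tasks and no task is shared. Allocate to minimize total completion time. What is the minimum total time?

Minimum total: 244 min

Optimal: Mendoza→Task T5 (34 min), Osei→Task T2 (23 min), Lindqvist→Task T7 (99 min), Leclerc→Task T3 (25 min), Rivera→Task T1 (63 min) — total 34+23+99+25+63 = 244 min.
Column-greedy (each task in turn goes to its cheapest remaining worker) gives 379 min, worse by 135.
No other one-to-one assignment undercuts 244 min.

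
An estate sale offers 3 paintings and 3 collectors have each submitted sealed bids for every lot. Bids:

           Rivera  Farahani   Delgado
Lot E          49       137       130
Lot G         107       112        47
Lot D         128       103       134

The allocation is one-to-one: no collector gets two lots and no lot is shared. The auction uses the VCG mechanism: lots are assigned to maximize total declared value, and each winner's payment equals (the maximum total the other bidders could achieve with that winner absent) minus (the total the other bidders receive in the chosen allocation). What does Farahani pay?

Farahani pays $17.

Efficient allocation: Rivera→Lot G ($107), Farahani→Lot E ($137), Delgado→Lot D ($134); total welfare W = $378.
Farahani receives Lot E at value $137, so the others get W − 137 = $241.
Without Farahani: best allocation of the remaining 2 bidders over all 3 lots is Rivera→Lot D ($128), Delgado→Lot E ($130), total $258.
VCG payment = (others' best without Farahani) − (others' welfare with Farahani) = 258 − 241 = $17.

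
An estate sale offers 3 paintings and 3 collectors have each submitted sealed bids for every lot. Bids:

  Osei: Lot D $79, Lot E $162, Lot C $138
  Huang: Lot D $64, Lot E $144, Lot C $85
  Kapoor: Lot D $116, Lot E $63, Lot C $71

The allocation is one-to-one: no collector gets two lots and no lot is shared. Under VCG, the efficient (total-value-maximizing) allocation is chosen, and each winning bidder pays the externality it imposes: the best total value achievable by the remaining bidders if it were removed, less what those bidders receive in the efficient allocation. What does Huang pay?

Huang pays $24.

Efficient allocation: Osei→Lot C ($138), Huang→Lot E ($144), Kapoor→Lot D ($116); total welfare W = $398.
Huang receives Lot E at value $144, so the others get W − 144 = $254.
Without Huang: best allocation of the remaining 2 bidders over all 3 lots is Osei→Lot E ($162), Kapoor→Lot D ($116), total $278.
VCG payment = (others' best without Huang) − (others' welfare with Huang) = 278 − 254 = $24.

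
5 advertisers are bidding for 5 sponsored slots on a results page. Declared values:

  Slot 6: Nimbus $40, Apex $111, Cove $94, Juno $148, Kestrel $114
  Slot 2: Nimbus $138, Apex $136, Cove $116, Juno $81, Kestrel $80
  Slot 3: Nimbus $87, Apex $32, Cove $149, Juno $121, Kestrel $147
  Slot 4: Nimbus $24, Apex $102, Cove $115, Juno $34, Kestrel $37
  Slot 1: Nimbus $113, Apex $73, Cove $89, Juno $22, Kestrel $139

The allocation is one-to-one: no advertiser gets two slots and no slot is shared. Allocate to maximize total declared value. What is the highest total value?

This is a one-to-one assignment (maximum-weight bipartite matching).
Optimal: Nimbus→Slot 2 ($138), Apex→Slot 4 ($102), Cove→Slot 3 ($149), Juno→Slot 6 ($148), Kestrel→Slot 1 ($139) — total 138+102+149+148+139 = $676.
Row-greedy (each advertiser in turn takes its best remaining slot) gives $571, worse by 105.
Next-best assignment: Nimbus→Slot 1, Apex→Slot 2, Cove→Slot 4, Juno→Slot 6, Kestrel→Slot 3 = $659.
No other one-to-one assignment exceeds $676.

Max total: $676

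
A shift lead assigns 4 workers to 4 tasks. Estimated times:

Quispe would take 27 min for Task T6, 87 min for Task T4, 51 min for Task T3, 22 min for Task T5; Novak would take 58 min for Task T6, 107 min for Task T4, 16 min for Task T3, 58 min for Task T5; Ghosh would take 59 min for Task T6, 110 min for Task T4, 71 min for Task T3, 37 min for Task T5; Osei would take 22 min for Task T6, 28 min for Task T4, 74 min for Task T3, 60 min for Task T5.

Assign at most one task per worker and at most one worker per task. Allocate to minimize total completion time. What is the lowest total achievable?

Minimum total: 108 min

This is the linear assignment problem.
Optimal: Quispe→Task T6 (27 min), Novak→Task T3 (16 min), Ghosh→Task T5 (37 min), Osei→Task T4 (28 min) — total 27+16+37+28 = 108 min.
Column-greedy (each task in turn goes to its cheapest remaining worker) gives 162 min, worse by 54.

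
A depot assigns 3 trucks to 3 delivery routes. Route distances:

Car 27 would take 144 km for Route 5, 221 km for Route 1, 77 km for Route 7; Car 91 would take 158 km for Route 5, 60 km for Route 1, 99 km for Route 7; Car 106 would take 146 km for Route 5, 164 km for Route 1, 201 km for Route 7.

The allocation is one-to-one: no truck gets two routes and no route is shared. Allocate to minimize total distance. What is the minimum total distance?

Optimal: Car 27→Route 7 (77 km), Car 91→Route 1 (60 km), Car 106→Route 5 (146 km) — total 77+60+146 = 283 km.
Column-greedy (each route in turn goes to its cheapest remaining truck) gives 405 km, worse by 122.
Next-best assignment: Car 27→Route 7, Car 91→Route 5, Car 106→Route 1 = 399 km.
Swapping Car 27↔Car 91 (Car 27→Route 1 221 km, Car 91→Route 7 99 km) adds 183.
Every other assignment is strictly worse.

Minimum total: 283 km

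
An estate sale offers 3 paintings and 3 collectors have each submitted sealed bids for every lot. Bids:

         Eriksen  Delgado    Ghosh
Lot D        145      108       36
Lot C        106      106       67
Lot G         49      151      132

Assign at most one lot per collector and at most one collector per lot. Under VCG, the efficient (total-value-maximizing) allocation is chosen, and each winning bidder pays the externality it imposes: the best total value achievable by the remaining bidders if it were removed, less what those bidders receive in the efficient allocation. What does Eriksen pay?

Efficient allocation: Eriksen→Lot D ($145), Delgado→Lot C ($106), Ghosh→Lot G ($132); total welfare W = $383.
Eriksen receives Lot D at value $145, so the others get W − 145 = $238.
Without Eriksen: best allocation of the remaining 2 bidders over all 3 lots is Delgado→Lot D ($108), Ghosh→Lot G ($132), total $240.
VCG payment = (others' best without Eriksen) − (others' welfare with Eriksen) = 240 − 238 = $2.

Eriksen pays $2.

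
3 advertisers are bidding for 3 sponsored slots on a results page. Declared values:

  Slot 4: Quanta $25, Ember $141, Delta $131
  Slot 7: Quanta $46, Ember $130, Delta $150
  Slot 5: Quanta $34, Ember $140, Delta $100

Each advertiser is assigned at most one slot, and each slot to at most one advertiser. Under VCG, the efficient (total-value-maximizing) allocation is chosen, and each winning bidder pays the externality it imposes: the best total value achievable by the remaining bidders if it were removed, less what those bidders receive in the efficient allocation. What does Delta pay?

Efficient allocation: Quanta→Slot 5 ($34), Ember→Slot 4 ($141), Delta→Slot 7 ($150); total welfare W = $325.
Delta receives Slot 7 at value $150, so the others get W − 150 = $175.
Without Delta: best allocation of the remaining 2 bidders over all 3 slots is Quanta→Slot 7 ($46), Ember→Slot 4 ($141), total $187.
VCG payment = (others' best without Delta) − (others' welfare with Delta) = 187 − 175 = $12.

Delta pays $12.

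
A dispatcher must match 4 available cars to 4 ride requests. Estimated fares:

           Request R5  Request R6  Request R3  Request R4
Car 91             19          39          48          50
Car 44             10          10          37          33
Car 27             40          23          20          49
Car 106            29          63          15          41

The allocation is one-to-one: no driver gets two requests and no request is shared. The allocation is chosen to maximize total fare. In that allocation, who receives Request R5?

Car 27 receives Request R5.

Treat this as an assignment problem: match each driver to one request.
Optimal: Car 91→Request R4 ($50), Car 44→Request R3 ($37), Car 27→Request R5 ($40), Car 106→Request R6 ($63) — total 50+37+40+63 = $190.
Column-greedy (each request in turn goes to its best remaining driver) gives $184, worse by 6.
Car 27's own top request is Request R4 ($49), but forcing Car 27→Request R4 and reassigning the rest optimally gives only $170 — worse by 20.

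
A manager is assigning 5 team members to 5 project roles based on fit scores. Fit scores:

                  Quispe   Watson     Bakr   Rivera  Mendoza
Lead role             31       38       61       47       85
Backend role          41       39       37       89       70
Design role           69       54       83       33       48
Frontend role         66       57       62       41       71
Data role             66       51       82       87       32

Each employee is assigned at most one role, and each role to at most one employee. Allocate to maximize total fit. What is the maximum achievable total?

This is the linear assignment problem.
Optimal: Quispe→Design role (69 pts), Watson→Frontend role (57 pts), Bakr→Data role (82 pts), Rivera→Backend role (89 pts), Mendoza→Lead role (85 pts) — total 69+57+82+89+85 = 382 pts.
Column-greedy (each role in turn goes to its best remaining employee) gives 374 pts, worse by 8.
Swapping Quispe↔Watson (Quispe→Frontend role 66 pts, Watson→Design role 54 pts) loses 6.

Max total: 382 pts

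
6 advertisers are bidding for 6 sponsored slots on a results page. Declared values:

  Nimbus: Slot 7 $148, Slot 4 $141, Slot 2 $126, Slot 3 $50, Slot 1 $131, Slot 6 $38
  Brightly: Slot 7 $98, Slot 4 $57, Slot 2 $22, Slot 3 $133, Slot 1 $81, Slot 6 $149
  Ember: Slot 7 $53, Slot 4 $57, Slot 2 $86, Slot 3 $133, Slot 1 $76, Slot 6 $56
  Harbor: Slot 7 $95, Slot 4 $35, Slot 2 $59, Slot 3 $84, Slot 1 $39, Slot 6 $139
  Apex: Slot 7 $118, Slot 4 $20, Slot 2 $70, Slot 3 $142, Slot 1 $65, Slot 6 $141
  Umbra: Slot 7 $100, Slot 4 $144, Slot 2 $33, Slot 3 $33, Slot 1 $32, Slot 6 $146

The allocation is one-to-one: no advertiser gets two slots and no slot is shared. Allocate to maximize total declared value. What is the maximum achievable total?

Optimal: Nimbus→Slot 1 ($131), Brightly→Slot 3 ($133), Ember→Slot 2 ($86), Harbor→Slot 6 ($139), Apex→Slot 7 ($118), Umbra→Slot 4 ($144) — total 131+133+86+139+118+144 = $751.
Max-entry greedy (repeatedly take the single best remaining cell) gives $708, worse by 43.

Maximum total: $751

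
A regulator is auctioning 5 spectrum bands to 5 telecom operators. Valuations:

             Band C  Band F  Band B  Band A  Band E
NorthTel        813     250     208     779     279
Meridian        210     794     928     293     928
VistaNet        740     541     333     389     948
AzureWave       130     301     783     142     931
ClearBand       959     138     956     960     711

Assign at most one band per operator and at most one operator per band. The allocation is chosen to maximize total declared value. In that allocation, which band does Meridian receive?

Optimal: NorthTel→Band C ($813M), Meridian→Band F ($794M), VistaNet→Band E ($948M), AzureWave→Band B ($783M), ClearBand→Band A ($960M) — total 813+794+948+783+960 = $4298M.
Column-greedy (each band in turn goes to its best remaining operator) gives $4263M, worse by 35.
Swapping Meridian↔AzureWave (Meridian→Band B $928M, AzureWave→Band F $301M) loses 348.
No other one-to-one assignment exceeds $4298M.
Meridian's own top band is Band B ($928M), but forcing Meridian→Band B and reassigning the rest optimally gives only $4173M — worse by 125.

Meridian receives Band F.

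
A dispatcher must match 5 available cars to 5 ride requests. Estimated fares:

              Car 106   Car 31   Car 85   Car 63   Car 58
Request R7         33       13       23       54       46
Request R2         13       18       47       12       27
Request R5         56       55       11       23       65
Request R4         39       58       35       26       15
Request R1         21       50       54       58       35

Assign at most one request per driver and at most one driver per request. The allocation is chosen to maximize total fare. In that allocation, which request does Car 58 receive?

Car 58 receives Request R7.

Treat this as an assignment problem: match each driver to one request.
Optimal: Car 106→Request R5 ($56), Car 31→Request R4 ($58), Car 85→Request R2 ($47), Car 63→Request R1 ($58), Car 58→Request R7 ($46) — total 56+58+47+58+46 = $265.
Row-greedy (each driver in turn takes its best remaining request) gives $249, worse by 16.
Swapping Car 106↔Car 31 (Car 106→Request R4 $39, Car 31→Request R5 $55) loses 20.
Car 58's own top request is Request R5 ($65), but forcing Car 58→Request R5 and reassigning the rest optimally gives only $261 — worse by 4.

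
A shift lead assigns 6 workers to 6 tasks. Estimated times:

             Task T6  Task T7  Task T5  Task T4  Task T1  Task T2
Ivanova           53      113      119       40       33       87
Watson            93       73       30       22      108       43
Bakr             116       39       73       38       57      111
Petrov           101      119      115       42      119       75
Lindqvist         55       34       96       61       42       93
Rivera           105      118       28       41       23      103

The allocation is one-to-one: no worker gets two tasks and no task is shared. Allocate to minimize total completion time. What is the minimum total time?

Treat this as an assignment problem: match each worker to one task.
Optimal: Ivanova→Task T1 (33 min), Watson→Task T2 (43 min), Bakr→Task T7 (39 min), Petrov→Task T4 (42 min), Lindqvist→Task T6 (55 min), Rivera→Task T5 (28 min) — total 33+43+39+42+55+28 = 240 min.
Column-greedy (each task in turn goes to its cheapest remaining worker) gives 269 min, worse by 29.
Next-best assignment: Ivanova→Task T6, Watson→Task T2, Bakr→Task T7, Petrov→Task T4, Lindqvist→Task T1, Rivera→Task T5 = 247 min.

Min total: 240 min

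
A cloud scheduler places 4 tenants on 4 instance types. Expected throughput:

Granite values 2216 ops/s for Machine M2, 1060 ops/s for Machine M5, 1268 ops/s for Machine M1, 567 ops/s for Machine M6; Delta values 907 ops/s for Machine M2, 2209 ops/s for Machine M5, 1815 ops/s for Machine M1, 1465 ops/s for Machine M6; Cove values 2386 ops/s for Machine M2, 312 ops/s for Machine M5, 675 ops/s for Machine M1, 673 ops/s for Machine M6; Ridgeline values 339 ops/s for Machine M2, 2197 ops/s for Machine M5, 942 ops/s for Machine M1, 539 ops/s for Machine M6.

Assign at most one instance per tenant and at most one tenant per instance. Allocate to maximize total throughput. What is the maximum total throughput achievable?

Maximum total: 7316 ops/s

Treat this as an assignment problem: match each tenant to one instance.
Optimal: Granite→Machine M1 (1268 ops/s), Delta→Machine M6 (1465 ops/s), Cove→Machine M2 (2386 ops/s), Ridgeline→Machine M5 (2197 ops/s) — total 1268+1465+2386+2197 = 7316 ops/s.
Max-entry greedy (repeatedly take the single best remaining cell) gives 6402 ops/s, worse by 914.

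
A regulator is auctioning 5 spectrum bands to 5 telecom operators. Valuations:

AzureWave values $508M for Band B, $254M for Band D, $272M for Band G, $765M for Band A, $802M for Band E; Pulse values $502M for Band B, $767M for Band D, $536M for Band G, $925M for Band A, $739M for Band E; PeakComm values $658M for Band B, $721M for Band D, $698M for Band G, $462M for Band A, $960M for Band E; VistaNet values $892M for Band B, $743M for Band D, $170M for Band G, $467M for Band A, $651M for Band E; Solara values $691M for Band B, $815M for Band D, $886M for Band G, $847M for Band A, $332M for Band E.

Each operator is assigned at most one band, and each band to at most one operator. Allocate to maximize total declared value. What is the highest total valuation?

This is a one-to-one assignment (maximum-weight bipartite matching).
Optimal: AzureWave→Band A ($765M), Pulse→Band D ($767M), PeakComm→Band E ($960M), VistaNet→Band B ($892M), Solara→Band G ($886M) — total 765+767+960+892+886 = $4270M.
Row-greedy (each operator in turn takes its best remaining band) gives $4226M, worse by 44.
Next-best assignment: AzureWave→Band E, Pulse→Band A, PeakComm→Band D, VistaNet→Band B, Solara→Band G = $4226M.
Swapping Pulse↔AzureWave (Pulse→Band A $925M, AzureWave→Band D $254M) loses 353.
No other one-to-one assignment exceeds $4270M.

Maximum total: $4270M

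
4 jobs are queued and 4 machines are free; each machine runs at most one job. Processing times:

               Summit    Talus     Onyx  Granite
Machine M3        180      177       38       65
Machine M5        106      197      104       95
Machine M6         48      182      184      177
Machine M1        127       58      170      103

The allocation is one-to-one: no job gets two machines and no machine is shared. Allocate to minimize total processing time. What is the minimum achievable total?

Optimal: Summit→Machine M6 (48 min), Talus→Machine M1 (58 min), Onyx→Machine M3 (38 min), Granite→Machine M5 (95 min) — total 48+58+38+95 = 239 min.
Next-best assignment: Summit→Machine M6, Talus→Machine M1, Onyx→Machine M5, Granite→Machine M3 = 275 min.

Minimum total: 239 min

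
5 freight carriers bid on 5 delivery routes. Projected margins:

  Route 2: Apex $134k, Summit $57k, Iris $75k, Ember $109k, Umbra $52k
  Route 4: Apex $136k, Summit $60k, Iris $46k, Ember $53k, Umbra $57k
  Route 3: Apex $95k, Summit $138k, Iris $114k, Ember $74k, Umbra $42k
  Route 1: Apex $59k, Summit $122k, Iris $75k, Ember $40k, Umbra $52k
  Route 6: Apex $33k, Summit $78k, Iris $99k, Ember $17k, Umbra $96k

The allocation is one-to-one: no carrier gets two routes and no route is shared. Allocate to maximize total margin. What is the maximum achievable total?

Optimal: Apex→Route 4 ($136k), Summit→Route 1 ($122k), Iris→Route 3 ($114k), Ember→Route 2 ($109k), Umbra→Route 6 ($96k) — total 136+122+114+109+96 = $577k.
Max-entry greedy (repeatedly take the single best remaining cell) gives $534k, worse by 43.

Maximum total: $577k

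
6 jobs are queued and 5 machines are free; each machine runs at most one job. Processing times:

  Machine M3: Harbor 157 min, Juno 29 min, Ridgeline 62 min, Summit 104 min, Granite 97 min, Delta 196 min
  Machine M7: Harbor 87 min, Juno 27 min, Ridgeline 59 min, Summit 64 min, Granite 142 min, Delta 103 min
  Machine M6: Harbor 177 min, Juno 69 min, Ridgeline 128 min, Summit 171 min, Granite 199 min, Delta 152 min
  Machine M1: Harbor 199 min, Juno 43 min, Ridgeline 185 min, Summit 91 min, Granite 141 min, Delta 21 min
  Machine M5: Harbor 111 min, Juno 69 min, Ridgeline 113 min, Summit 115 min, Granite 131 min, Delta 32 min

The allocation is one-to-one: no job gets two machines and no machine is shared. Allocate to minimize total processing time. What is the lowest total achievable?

Treat this as an assignment problem: match each job to one machine.
Optimal: Ridgeline→Machine M3 (62 min), Summit→Machine M7 (64 min), Juno→Machine M6 (69 min), Delta→Machine M1 (21 min), Harbor→Machine M5 (111 min) — total 62+64+69+21+111 = 327 min.
Column-greedy (each machine in turn goes to its cheapest remaining job) gives 442 min, worse by 115.
Swapping Ridgeline↔Juno (Ridgeline→Machine M6 128 min, Juno→Machine M3 29 min) adds 26.
Every other assignment is strictly worse.

Minimum total: 327 min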